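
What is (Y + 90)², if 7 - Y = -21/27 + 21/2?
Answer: 2468041/324 ≈ 7617.4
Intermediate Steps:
Y = -49/18 (Y = 7 - (-21/27 + 21/2) = 7 - (-21*1/27 + 21*(½)) = 7 - (-7/9 + 21/2) = 7 - 1*175/18 = 7 - 175/18 = -49/18 ≈ -2.7222)
(Y + 90)² = (-49/18 + 90)² = (1571/18)² = 2468041/324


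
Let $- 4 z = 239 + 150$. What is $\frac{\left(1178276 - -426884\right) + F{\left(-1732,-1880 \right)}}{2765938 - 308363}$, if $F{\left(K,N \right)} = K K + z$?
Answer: $\frac{18419547}{9830300} \approx 1.8738$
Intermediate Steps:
$z = - \frac{389}{4}$ ($z = - \frac{239 + 150}{4} = \left(- \frac{1}{4}\right) 389 = - \frac{389}{4} \approx -97.25$)
$F{\left(K,N \right)} = - \frac{389}{4} + K^{2}$ ($F{\left(K,N \right)} = K K - \frac{389}{4} = K^{2} - \frac{389}{4} = - \frac{389}{4} + K^{2}$)
$\frac{\left(1178276 - -426884\right) + F{\left(-1732,-1880 \right)}}{2765938 - 308363} = \frac{\left(1178276 - -426884\right) - \left(\frac{389}{4} - \left(-1732\right)^{2}\right)}{2765938 - 308363} = \frac{\left(1178276 + 426884\right) + \left(- \frac{389}{4} + 2999824\right)}{2457575} = \left(1605160 + \frac{11998907}{4}\right) \frac{1}{2457575} = \frac{18419547}{4} \cdot \frac{1}{2457575} = \frac{18419547}{9830300}$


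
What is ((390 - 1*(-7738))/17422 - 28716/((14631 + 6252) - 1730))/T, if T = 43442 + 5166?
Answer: -43076821/2027461347016 ≈ -2.1247e-5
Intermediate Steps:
T = 48608
((390 - 1*(-7738))/17422 - 28716/((14631 + 6252) - 1730))/T = ((390 - 1*(-7738))/17422 - 28716/((14631 + 6252) - 1730))/48608 = ((390 + 7738)*(1/17422) - 28716/(20883 - 1730))*(1/48608) = (8128*(1/17422) - 28716/19153)*(1/48608) = (4064/8711 - 28716*1/19153)*(1/48608) = (4064/8711 - 28716/19153)*(1/48608) = -172307284/166841783*1/48608 = -43076821/2027461347016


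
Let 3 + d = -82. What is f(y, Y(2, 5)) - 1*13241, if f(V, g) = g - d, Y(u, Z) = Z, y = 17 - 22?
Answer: -13151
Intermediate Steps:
d = -85 (d = -3 - 82 = -85)
y = -5
f(V, g) = 85 + g (f(V, g) = g - 1*(-85) = g + 85 = 85 + g)
f(y, Y(2, 5)) - 1*13241 = (85 + 5) - 1*13241 = 90 - 13241 = -13151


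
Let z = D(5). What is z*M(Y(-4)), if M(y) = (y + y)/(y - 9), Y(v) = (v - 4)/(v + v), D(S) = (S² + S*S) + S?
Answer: -55/4 ≈ -13.750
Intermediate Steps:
D(S) = S + 2*S² (D(S) = (S² + S²) + S = 2*S² + S = S + 2*S²)
Y(v) = (-4 + v)/(2*v) (Y(v) = (-4 + v)/((2*v)) = (-4 + v)*(1/(2*v)) = (-4 + v)/(2*v))
M(y) = 2*y/(-9 + y) (M(y) = (2*y)/(-9 + y) = 2*y/(-9 + y))
z = 55 (z = 5*(1 + 2*5) = 5*(1 + 10) = 5*11 = 55)
z*M(Y(-4)) = 55*(2*((½)*(-4 - 4)/(-4))/(-9 + (½)*(-4 - 4)/(-4))) = 55*(2*((½)*(-¼)*(-8))/(-9 + (½)*(-¼)*(-8))) = 55*(2*1/(-9 + 1)) = 55*(2*1/(-8)) = 55*(2*1*(-⅛)) = 55*(-¼) = -55/4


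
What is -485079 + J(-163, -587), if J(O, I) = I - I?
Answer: -485079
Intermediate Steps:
J(O, I) = 0
-485079 + J(-163, -587) = -485079 + 0 = -485079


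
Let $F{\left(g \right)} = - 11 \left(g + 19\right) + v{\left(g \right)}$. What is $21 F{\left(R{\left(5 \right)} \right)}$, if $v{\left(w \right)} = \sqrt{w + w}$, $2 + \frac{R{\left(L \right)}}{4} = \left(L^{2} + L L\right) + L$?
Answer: $-53361 + 42 \sqrt{106} \approx -52929.0$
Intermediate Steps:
$R{\left(L \right)} = -8 + 4 L + 8 L^{2}$ ($R{\left(L \right)} = -8 + 4 \left(\left(L^{2} + L L\right) + L\right) = -8 + 4 \left(\left(L^{2} + L^{2}\right) + L\right) = -8 + 4 \left(2 L^{2} + L\right) = -8 + 4 \left(L + 2 L^{2}\right) = -8 + \left(4 L + 8 L^{2}\right) = -8 + 4 L + 8 L^{2}$)
$v{\left(w \right)} = \sqrt{2} \sqrt{w}$ ($v{\left(w \right)} = \sqrt{2 w} = \sqrt{2} \sqrt{w}$)
$F{\left(g \right)} = -209 - 11 g + \sqrt{2} \sqrt{g}$ ($F{\left(g \right)} = - 11 \left(g + 19\right) + \sqrt{2} \sqrt{g} = - 11 \left(19 + g\right) + \sqrt{2} \sqrt{g} = \left(-209 - 11 g\right) + \sqrt{2} \sqrt{g} = -209 - 11 g + \sqrt{2} \sqrt{g}$)
$21 F{\left(R{\left(5 \right)} \right)} = 21 \left(-209 - 11 \left(-8 + 4 \cdot 5 + 8 \cdot 5^{2}\right) + \sqrt{2} \sqrt{-8 + 4 \cdot 5 + 8 \cdot 5^{2}}\right) = 21 \left(-209 - 11 \left(-8 + 20 + 8 \cdot 25\right) + \sqrt{2} \sqrt{-8 + 20 + 8 \cdot 25}\right) = 21 \left(-209 - 11 \left(-8 + 20 + 200\right) + \sqrt{2} \sqrt{-8 + 20 + 200}\right) = 21 \left(-209 - 2332 + \sqrt{2} \sqrt{212}\right) = 21 \left(-209 - 2332 + \sqrt{2} \cdot 2 \sqrt{53}\right) = 21 \left(-209 - 2332 + 2 \sqrt{106}\right) = 21 \left(-2541 + 2 \sqrt{106}\right) = -53361 + 42 \sqrt{106}$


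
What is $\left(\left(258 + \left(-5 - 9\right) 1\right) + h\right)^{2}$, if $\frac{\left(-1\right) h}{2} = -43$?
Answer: $108900$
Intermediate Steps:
$h = 86$ ($h = \left(-2\right) \left(-43\right) = 86$)
$\left(\left(258 + \left(-5 - 9\right) 1\right) + h\right)^{2} = \left(\left(258 + \left(-5 - 9\right) 1\right) + 86\right)^{2} = \left(\left(258 - 14\right) + 86\right)^{2} = \left(244 + 86\right)^{2} = 330^{2} = 108900$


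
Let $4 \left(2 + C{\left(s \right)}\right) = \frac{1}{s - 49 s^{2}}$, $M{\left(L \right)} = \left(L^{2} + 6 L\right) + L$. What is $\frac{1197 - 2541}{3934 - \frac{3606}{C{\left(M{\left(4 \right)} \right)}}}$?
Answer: $- \frac{509752992}{2175931327} \approx -0.23427$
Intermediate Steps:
$M{\left(L \right)} = L^{2} + 7 L$
$C{\left(s \right)} = -2 + \frac{1}{4 \left(s - 49 s^{2}\right)}$
$\frac{1197 - 2541}{3934 - \frac{3606}{C{\left(M{\left(4 \right)} \right)}}} = \frac{1197 - 2541}{3934 - \frac{3606}{\frac{1}{4} \frac{1}{4 \left(7 + 4\right)} \frac{1}{-1 + 49 \cdot 4 \left(7 + 4\right)} \left(-1 - 392 \left(4 \left(7 + 4\right)\right)^{2} + 8 \cdot 4 \left(7 + 4\right)\right)}} = - \frac{1344}{3934 - \frac{3606}{\frac{1}{4} \frac{1}{4 \cdot 11} \frac{1}{-1 + 49 \cdot 4 \cdot 11} \left(-1 - 392 \left(4 \cdot 11\right)^{2} + 8 \cdot 4 \cdot 11\right)}} = - \frac{1344}{3934 - \frac{3606}{\frac{1}{4} \cdot \frac{1}{44} \frac{1}{-1 + 49 \cdot 44} \left(-1 - 392 \cdot 44^{2} + 8 \cdot 44\right)}} = - \frac{1344}{3934 - \frac{3606}{\frac{1}{4} \cdot \frac{1}{44} \frac{1}{-1 + 2156} \left(-1 - 758912 + 352\right)}} = - \frac{1344}{3934 - \frac{3606}{\frac{1}{4} \cdot \frac{1}{44} \cdot \frac{1}{2155} \left(-1 - 758912 + 352\right)}} = - \frac{1344}{3934 - \frac{3606}{\frac{1}{4} \cdot \frac{1}{44} \cdot \frac{1}{2155} \left(-758561\right)}} = - \frac{1344}{3934 - \frac{3606}{- \frac{758561}{379280}}} = - \frac{1344}{3934 - - \frac{1367683680}{758561}} = - \frac{1344}{3934 + \frac{1367683680}{758561}} = - \frac{1344}{\frac{4351862654}{758561}} = \left(-1344\right) \frac{758561}{4351862654} = - \frac{509752992}{2175931327}$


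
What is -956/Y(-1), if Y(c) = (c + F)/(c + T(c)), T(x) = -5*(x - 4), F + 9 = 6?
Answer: 5736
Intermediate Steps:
F = -3 (F = -9 + 6 = -3)
T(x) = 20 - 5*x (T(x) = -5*(-4 + x) = 20 - 5*x)
Y(c) = (-3 + c)/(20 - 4*c) (Y(c) = (c - 3)/(c + (20 - 5*c)) = (-3 + c)/(20 - 4*c))
-956/Y(-1) = -956*4*(-5 - 1)/(3 - 1*(-1)) = -956*(-24/(3 + 1)) = -956/((¼)*(-⅙)*4) = -956/(-⅙) = -956*(-6) = 5736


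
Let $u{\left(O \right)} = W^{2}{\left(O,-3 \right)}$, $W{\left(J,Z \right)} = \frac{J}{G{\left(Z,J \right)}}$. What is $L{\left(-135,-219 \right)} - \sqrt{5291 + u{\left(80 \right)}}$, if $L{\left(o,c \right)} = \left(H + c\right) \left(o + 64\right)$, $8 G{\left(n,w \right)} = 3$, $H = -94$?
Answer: $22223 - \frac{7 \sqrt{9331}}{3} \approx 21998.0$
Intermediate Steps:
$G{\left(n,w \right)} = \frac{3}{8}$ ($G{\left(n,w \right)} = \frac{1}{8} \cdot 3 = \frac{3}{8}$)
$W{\left(J,Z \right)} = \frac{8 J}{3}$ ($W{\left(J,Z \right)} = \frac{J}{\frac{3}{8}} = J \frac{8}{3} = \frac{8 J}{3}$)
$L{\left(o,c \right)} = \left(-94 + c\right) \left(64 + o\right)$ ($L{\left(o,c \right)} = \left(-94 + c\right) \left(o + 64\right) = \left(-94 + c\right) \left(64 + o\right)$)
$u{\left(O \right)} = \frac{64 O^{2}}{9}$ ($u{\left(O \right)} = \left(\frac{8 O}{3}\right)^{2} = \frac{64 O^{2}}{9}$)
$L{\left(-135,-219 \right)} - \sqrt{5291 + u{\left(80 \right)}} = \left(-6016 - -12690 + 64 \left(-219\right) - -29565\right) - \sqrt{5291 + \frac{64 \cdot 80^{2}}{9}} = \left(-6016 + 12690 - 14016 + 29565\right) - \sqrt{5291 + \frac{64}{9} \cdot 6400} = 22223 - \sqrt{5291 + \frac{409600}{9}} = 22223 - \sqrt{\frac{457219}{9}} = 22223 - \frac{7 \sqrt{9331}}{3}$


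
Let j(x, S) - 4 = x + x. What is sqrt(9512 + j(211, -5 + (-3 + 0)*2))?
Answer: sqrt(9938) ≈ 99.689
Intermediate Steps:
j(x, S) = 4 + 2*x (j(x, S) = 4 + (x + x) = 4 + 2*x)
sqrt(9512 + j(211, -5 + (-3 + 0)*2)) = sqrt(9512 + (4 + 2*211)) = sqrt(9512 + (4 + 422)) = sqrt(9512 + 426) = sqrt(9938)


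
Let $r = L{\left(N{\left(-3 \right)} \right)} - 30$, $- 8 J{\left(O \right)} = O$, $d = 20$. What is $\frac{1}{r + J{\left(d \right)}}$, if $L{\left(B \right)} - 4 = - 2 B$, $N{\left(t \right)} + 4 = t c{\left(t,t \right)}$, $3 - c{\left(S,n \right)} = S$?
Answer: $\frac{2}{31} \approx 0.064516$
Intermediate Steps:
$c{\left(S,n \right)} = 3 - S$
$J{\left(O \right)} = - \frac{O}{8}$
$N{\left(t \right)} = -4 + t \left(3 - t\right)$
$L{\left(B \right)} = 4 - 2 B$
$r = 18$ ($r = \left(4 - 2 \left(-4 - - 3 \left(-3 - 3\right)\right)\right) - 30 = \left(4 - 2 \left(-4 - \left(-3\right) \left(-6\right)\right)\right) - 30 = \left(4 - 2 \left(-4 - 18\right)\right) - 30 = \left(4 - -44\right) - 30 = \left(4 + 44\right) - 30 = 48 - 30 = 18$)
$\frac{1}{r + J{\left(d \right)}} = \frac{1}{18 - \frac{5}{2}} = \frac{1}{\frac{31}{2}} = \frac{2}{31}$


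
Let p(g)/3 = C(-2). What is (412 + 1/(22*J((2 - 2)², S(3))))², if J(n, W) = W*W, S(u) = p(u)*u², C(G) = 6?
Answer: 56584809163130689/333353807424 ≈ 1.6974e+5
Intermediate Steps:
p(g) = 18 (p(g) = 3*6 = 18)
S(u) = 18*u²
J(n, W) = W²
(412 + 1/(22*J((2 - 2)², S(3))))² = (412 + 1/(22*(18*3²)²))² = (412 + 1/(22*(18*9)²))² = (412 + 1/(22*162²))² = (412 + 1/(22*26244))² = (412 + 1/577368)² = (237875617/577368)² = 56584809163130689/333353807424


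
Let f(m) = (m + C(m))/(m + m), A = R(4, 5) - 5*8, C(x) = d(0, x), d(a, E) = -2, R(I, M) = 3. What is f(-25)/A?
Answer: -27/1850 ≈ -0.014595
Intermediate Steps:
C(x) = -2
A = -37 (A = 3 - 5*8 = 3 - 40 = -37)
f(m) = (-2 + m)/(2*m) (f(m) = (m - 2)/(m + m) = (-2 + m)/((2*m)) = (-2 + m)*(1/(2*m)) = (-2 + m)/(2*m))
f(-25)/A = ((½)*(-2 - 25)/(-25))/(-37) = ((½)*(-1/25)*(-27))*(-1/37) = (27/50)*(-1/37) = -27/1850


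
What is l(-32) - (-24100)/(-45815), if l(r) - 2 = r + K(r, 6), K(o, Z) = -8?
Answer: -353014/9163 ≈ -38.526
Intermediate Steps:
l(r) = -6 + r (l(r) = 2 + (r - 8) = 2 + (-8 + r) = -6 + r)
l(-32) - (-24100)/(-45815) = (-6 - 32) - (-24100)/(-45815) = -38 - (-24100)*(-1)/45815 = -38 - 1*4820/9163 = -38 - 4820/9163 = -353014/9163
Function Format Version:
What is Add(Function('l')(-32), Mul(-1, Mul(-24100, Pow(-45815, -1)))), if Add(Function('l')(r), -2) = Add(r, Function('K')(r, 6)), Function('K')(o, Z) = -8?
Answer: Rational(-353014, 9163) ≈ -38.526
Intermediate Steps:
Function('l')(r) = Add(-6, r) (Function('l')(r) = Add(2, Add(r, -8)) = Add(2, Add(-8, r)) = Add(-6, r))
Add(Function('l')(-32), Mul(-1, Mul(-24100, Pow(-45815, -1)))) = Add(Add(-6, -32), Mul(-1, Mul(-24100, Pow(-45815, -1)))) = Add(-38, Mul(-1, Mul(-24100, Rational(-1, 45815)))) = Add(-38, Mul(-1, Rational(4820, 9163))) = Add(-38, Rational(-4820, 9163)) = Rational(-353014, 9163)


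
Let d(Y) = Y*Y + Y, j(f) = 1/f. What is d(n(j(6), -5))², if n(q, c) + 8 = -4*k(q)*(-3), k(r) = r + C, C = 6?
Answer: 19554084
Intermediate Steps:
j(f) = 1/f
k(r) = 6 + r (k(r) = r + 6 = 6 + r)
n(q, c) = 64 + 12*q (n(q, c) = -8 - 4*(6 + q)*(-3) = -8 + (-24 - 4*q)*(-3) = -8 + (72 + 12*q) = 64 + 12*q)
d(Y) = Y + Y² (d(Y) = Y² + Y = Y + Y²)
d(n(j(6), -5))² = ((64 + 12/6)*(1 + (64 + 12/6)))² = ((64 + 12*(⅙))*(1 + (64 + 12*(⅙))))² = ((64 + 2)*(1 + (64 + 2)))² = (66*(1 + 66))² = (66*67)² = 4422² = 19554084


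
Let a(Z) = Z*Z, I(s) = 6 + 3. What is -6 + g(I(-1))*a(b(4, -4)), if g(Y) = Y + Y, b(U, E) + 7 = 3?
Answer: 282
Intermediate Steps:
b(U, E) = -4 (b(U, E) = -7 + 3 = -4)
I(s) = 9
a(Z) = Z²
g(Y) = 2*Y
-6 + g(I(-1))*a(b(4, -4)) = -6 + (2*9)*(-4)² = -6 + 18*16 = -6 + 288 = 282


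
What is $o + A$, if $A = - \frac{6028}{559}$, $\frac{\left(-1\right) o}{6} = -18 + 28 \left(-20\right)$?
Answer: $\frac{1932584}{559} \approx 3457.2$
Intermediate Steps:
$o = 3468$ ($o = - 6 \left(-18 + 28 \left(-20\right)\right) = - 6 \left(-18 - 560\right) = \left(-6\right) \left(-578\right) = 3468$)
$A = - \frac{6028}{559}$ ($A = \left(-6028\right) \frac{1}{559} = - \frac{6028}{559} \approx -10.784$)
$o + A = 3468 - \frac{6028}{559} = \frac{1932584}{559}$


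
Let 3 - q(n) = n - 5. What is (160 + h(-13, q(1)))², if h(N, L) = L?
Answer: 27889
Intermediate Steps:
q(n) = 8 - n (q(n) = 3 - (n - 5) = 3 - (-5 + n) = 3 + (5 - n) = 8 - n)
(160 + h(-13, q(1)))² = (160 + (8 - 1*1))² = (160 + (8 - 1))² = (160 + 7)² = 167² = 27889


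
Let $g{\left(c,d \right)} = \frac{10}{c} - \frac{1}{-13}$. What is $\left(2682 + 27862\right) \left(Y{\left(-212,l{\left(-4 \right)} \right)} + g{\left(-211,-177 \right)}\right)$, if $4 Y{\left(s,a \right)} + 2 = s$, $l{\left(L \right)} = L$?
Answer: $- \frac{4479873208}{2743} \approx -1.6332 \cdot 10^{6}$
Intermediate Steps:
$g{\left(c,d \right)} = \frac{1}{13} + \frac{10}{c}$ ($g{\left(c,d \right)} = \frac{10}{c} - - \frac{1}{13} = \frac{10}{c} + \frac{1}{13} = \frac{1}{13} + \frac{10}{c}$)
$Y{\left(s,a \right)} = - \frac{1}{2} + \frac{s}{4}$
$\left(2682 + 27862\right) \left(Y{\left(-212,l{\left(-4 \right)} \right)} + g{\left(-211,-177 \right)}\right) = \left(2682 + 27862\right) \left(\left(- \frac{1}{2} + \frac{1}{4} \left(-212\right)\right) + \frac{130 - 211}{13 \left(-211\right)}\right) = 30544 \left(\left(- \frac{1}{2} - 53\right) + \frac{1}{13} \left(- \frac{1}{211}\right) \left(-81\right)\right) = 30544 \left(- \frac{107}{2} + \frac{81}{2743}\right) = 30544 \left(- \frac{293339}{5486}\right) = - \frac{4479873208}{2743}$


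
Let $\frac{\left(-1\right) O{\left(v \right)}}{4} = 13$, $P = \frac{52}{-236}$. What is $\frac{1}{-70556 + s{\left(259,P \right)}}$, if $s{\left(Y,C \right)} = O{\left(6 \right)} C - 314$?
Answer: $- \frac{59}{4180654} \approx -1.4113 \cdot 10^{-5}$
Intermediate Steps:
$P = - \frac{13}{59}$ ($P = 52 \left(- \frac{1}{236}\right) = - \frac{13}{59} \approx -0.22034$)
$O{\left(v \right)} = -52$ ($O{\left(v \right)} = \left(-4\right) 13 = -52$)
$s{\left(Y,C \right)} = -314 - 52 C$ ($s{\left(Y,C \right)} = - 52 C - 314 = -314 - 52 C$)
$\frac{1}{-70556 + s{\left(259,P \right)}} = \frac{1}{-70556 - \frac{17850}{59}} = \frac{1}{- \frac{4180654}{59}} = - \frac{59}{4180654}$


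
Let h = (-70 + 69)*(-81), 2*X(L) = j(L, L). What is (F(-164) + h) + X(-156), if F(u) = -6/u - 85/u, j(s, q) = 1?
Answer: 13457/164 ≈ 82.055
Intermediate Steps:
X(L) = ½ (X(L) = (½)*1 = ½)
F(u) = -91/u
h = 81 (h = -1*(-81) = 81)
(F(-164) + h) + X(-156) = (-91/(-164) + 81) + ½ = (-91*(-1/164) + 81) + ½ = (91/164 + 81) + ½ = 13375/164 + ½ = 13457/164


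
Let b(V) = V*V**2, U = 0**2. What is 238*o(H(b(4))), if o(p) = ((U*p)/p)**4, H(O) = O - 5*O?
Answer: 0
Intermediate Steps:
U = 0
b(V) = V**3
H(O) = -4*O
o(p) = 0 (o(p) = ((0*p)/p)**4 = (0/p)**4 = 0**4 = 0)
238*o(H(b(4))) = 238*0 = 0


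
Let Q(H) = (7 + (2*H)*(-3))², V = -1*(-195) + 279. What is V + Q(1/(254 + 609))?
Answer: 389441731/744769 ≈ 522.90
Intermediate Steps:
V = 474 (V = 195 + 279 = 474)
Q(H) = (7 - 6*H)²
V + Q(1/(254 + 609)) = 474 + (-7 + 6/(254 + 609))² = 474 + (-7 + 6/863)² = 474 + (-6035/863)² = 474 + 36421225/744769 = 389441731/744769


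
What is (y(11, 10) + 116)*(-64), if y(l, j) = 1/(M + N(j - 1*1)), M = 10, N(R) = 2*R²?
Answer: -319248/43 ≈ -7424.4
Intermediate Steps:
y(l, j) = 1/(10 + 2*(-1 + j)²) (y(l, j) = 1/(10 + 2*(j - 1*1)²) = 1/(10 + 2*(j - 1)²) = 1/(10 + 2*(-1 + j)²))
(y(11, 10) + 116)*(-64) = (1/(2*(5 + (-1 + 10)²)) + 116)*(-64) = (1/(2*(5 + 9²)) + 116)*(-64) = (1/(2*(5 + 81)) + 116)*(-64) = ((½)/86 + 116)*(-64) = ((½)*(1/86) + 116)*(-64) = (1/172 + 116)*(-64) = (19953/172)*(-64) = -319248/43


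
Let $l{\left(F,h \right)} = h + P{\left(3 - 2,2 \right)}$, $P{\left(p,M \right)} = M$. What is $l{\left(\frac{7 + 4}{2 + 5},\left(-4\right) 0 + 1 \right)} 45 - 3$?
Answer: $132$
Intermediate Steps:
$l{\left(F,h \right)} = 2 + h$ ($l{\left(F,h \right)} = h + 2 = 2 + h$)
$l{\left(\frac{7 + 4}{2 + 5},\left(-4\right) 0 + 1 \right)} 45 - 3 = \left(2 + \left(\left(-4\right) 0 + 1\right)\right) 45 - 3 = \left(2 + \left(0 + 1\right)\right) 45 - 3 = \left(2 + 1\right) 45 - 3 = 3 \cdot 45 - 3 = 135 - 3 = 132$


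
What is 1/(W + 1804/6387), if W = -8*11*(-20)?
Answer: 6387/11242924 ≈ 0.00056809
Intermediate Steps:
W = 1760 (W = -88*(-20) = 1760)
1/(W + 1804/6387) = 1/(1760 + 1804/6387) = 1/(11242924/6387) = 6387/11242924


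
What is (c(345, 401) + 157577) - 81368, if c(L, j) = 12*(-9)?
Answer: 76101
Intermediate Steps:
c(L, j) = -108
(c(345, 401) + 157577) - 81368 = (-108 + 157577) - 81368 = 157469 - 81368 = 76101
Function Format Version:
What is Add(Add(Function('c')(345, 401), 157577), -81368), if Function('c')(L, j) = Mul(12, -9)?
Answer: 76101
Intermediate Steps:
Function('c')(L, j) = -108
Add(Add(Function('c')(345, 401), 157577), -81368) = Add(Add(-108, 157577), -81368) = Add(157469, -81368) = 76101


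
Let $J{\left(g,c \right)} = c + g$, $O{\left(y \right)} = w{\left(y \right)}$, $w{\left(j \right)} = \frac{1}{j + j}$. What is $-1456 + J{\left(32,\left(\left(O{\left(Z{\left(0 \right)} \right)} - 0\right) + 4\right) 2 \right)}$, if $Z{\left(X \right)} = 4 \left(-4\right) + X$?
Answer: $- \frac{22657}{16} \approx -1416.1$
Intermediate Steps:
$Z{\left(X \right)} = -16 + X$
$w{\left(j \right)} = \frac{1}{2 j}$
$O{\left(y \right)} = \frac{1}{2 y}$
$-1456 + J{\left(32,\left(\left(O{\left(Z{\left(0 \right)} \right)} - 0\right) + 4\right) 2 \right)} = -1456 + \left(\left(\left(\frac{1}{2 \left(-16 + 0\right)} - 0\right) + 4\right) 2 + 32\right) = -1456 + \left(\left(\left(\frac{1}{2 \left(-16\right)} + 0\right) + 4\right) 2 + 32\right) = -1456 + \left(\left(\left(\frac{1}{2} \left(- \frac{1}{16}\right) + 0\right) + 4\right) 2 + 32\right) = -1456 + \left(\left(\left(- \frac{1}{32} + 0\right) + 4\right) 2 + 32\right) = -1456 + \left(\left(- \frac{1}{32} + 4\right) 2 + 32\right) = -1456 + \left(\frac{127}{32} \cdot 2 + 32\right) = -1456 + \left(\frac{127}{16} + 32\right) = -1456 + \frac{639}{16} = - \frac{22657}{16}$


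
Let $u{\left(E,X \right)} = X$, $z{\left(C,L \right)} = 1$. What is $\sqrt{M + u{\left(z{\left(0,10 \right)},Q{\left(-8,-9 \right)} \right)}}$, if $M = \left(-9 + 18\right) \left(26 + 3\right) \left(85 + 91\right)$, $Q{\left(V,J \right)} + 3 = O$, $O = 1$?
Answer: $\sqrt{45934} \approx 214.32$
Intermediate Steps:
$Q{\left(V,J \right)} = -2$ ($Q{\left(V,J \right)} = -3 + 1 = -2$)
$M = 45936$ ($M = 9 \cdot 29 \cdot 176 = 261 \cdot 176 = 45936$)
$\sqrt{M + u{\left(z{\left(0,10 \right)},Q{\left(-8,-9 \right)} \right)}} = \sqrt{45936 - 2} = \sqrt{45934}$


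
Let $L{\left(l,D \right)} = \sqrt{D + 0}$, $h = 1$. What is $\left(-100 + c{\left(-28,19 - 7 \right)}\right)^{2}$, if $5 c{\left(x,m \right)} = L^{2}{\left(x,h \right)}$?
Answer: $\frac{249001}{25} \approx 9960.0$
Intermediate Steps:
$L{\left(l,D \right)} = \sqrt{D}$
$c{\left(x,m \right)} = \frac{1}{5}$ ($c{\left(x,m \right)} = \frac{\left(\sqrt{1}\right)^{2}}{5} = \frac{1^{2}}{5} = \frac{1}{5} \cdot 1 = \frac{1}{5}$)
$\left(-100 + c{\left(-28,19 - 7 \right)}\right)^{2} = \left(-100 + \frac{1}{5}\right)^{2} = \left(- \frac{499}{5}\right)^{2} = \frac{249001}{25}$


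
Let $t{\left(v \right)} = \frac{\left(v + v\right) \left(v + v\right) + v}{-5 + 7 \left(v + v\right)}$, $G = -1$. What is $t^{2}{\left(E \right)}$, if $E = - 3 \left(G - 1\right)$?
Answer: $\frac{22500}{6241} \approx 3.6052$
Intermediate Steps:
$E = 6$ ($E = - 3 \left(-1 - 1\right) = \left(-3\right) \left(-2\right) = 6$)
$t{\left(v \right)} = \frac{v + 4 v^{2}}{-5 + 14 v}$ ($t{\left(v \right)} = \frac{2 v 2 v + v}{-5 + 7 \cdot 2 v} = \frac{4 v^{2} + v}{-5 + 14 v} = \frac{v + 4 v^{2}}{-5 + 14 v}$)
$t^{2}{\left(E \right)} = \left(\frac{6 \left(1 + 4 \cdot 6\right)}{-5 + 14 \cdot 6}\right)^{2} = \left(\frac{6 \left(1 + 24\right)}{-5 + 84}\right)^{2} = \left(6 \cdot \frac{1}{79} \cdot 25\right)^{2} = \left(\frac{150}{79}\right)^{2} = \frac{22500}{6241}$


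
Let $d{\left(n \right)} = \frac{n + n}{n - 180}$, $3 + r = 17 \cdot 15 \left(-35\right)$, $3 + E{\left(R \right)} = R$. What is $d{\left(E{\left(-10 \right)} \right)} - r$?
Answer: $\frac{1723130}{193} \approx 8928.1$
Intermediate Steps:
$E{\left(R \right)} = -3 + R$
$r = -8928$ ($r = -3 + 17 \cdot 15 \left(-35\right) = -3 + 255 \left(-35\right) = -3 - 8925 = -8928$)
$d{\left(n \right)} = \frac{2 n}{-180 + n}$
$d{\left(E{\left(-10 \right)} \right)} - r = \frac{2 \left(-3 - 10\right)}{-180 - 13} - -8928 = 2 \left(-13\right) \frac{1}{-180 - 13} + 8928 = 2 \left(-13\right) \frac{1}{-193} + 8928 = 2 \left(-13\right) \left(- \frac{1}{193}\right) + 8928 = \frac{26}{193} + 8928 = \frac{1723130}{193}$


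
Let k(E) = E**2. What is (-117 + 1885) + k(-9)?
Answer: 1849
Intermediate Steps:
(-117 + 1885) + k(-9) = (-117 + 1885) + (-9)**2 = 1768 + 81 = 1849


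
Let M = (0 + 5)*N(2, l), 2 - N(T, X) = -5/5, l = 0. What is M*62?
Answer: 930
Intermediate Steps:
N(T, X) = 3 (N(T, X) = 2 - (-5)/5 = 2 - 1*(-1) = 2 + 1 = 3)
M = 15 (M = (0 + 5)*3 = 5*3 = 15)
M*62 = 15*62 = 930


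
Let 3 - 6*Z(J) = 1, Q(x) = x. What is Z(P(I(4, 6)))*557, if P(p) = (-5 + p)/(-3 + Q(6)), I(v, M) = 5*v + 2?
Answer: 557/3 ≈ 185.67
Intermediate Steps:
I(v, M) = 2 + 5*v
P(p) = -5/3 + p/3 (P(p) = (-5 + p)/(-3 + 6) = (-5 + p)/3 = (-5 + p)*(⅓) = -5/3 + p/3)
Z(J) = ⅓ (Z(J) = ½ - ⅙*1 = ½ - ⅙ = ⅓)
Z(P(I(4, 6)))*557 = (⅓)*557 = 557/3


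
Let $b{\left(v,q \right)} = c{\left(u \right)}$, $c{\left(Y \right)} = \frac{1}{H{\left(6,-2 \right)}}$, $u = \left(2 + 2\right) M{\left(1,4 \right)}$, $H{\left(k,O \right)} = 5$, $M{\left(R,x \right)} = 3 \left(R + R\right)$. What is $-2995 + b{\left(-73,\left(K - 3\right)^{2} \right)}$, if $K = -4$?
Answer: $- \frac{14974}{5} \approx -2994.8$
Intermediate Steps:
$M{\left(R,x \right)} = 6 R$ ($M{\left(R,x \right)} = 3 \cdot 2 R = 6 R$)
$u = 24$ ($u = \left(2 + 2\right) 6 \cdot 1 = 4 \cdot 6 = 24$)
$c{\left(Y \right)} = \frac{1}{5}$
$b{\left(v,q \right)} = \frac{1}{5}$
$-2995 + b{\left(-73,\left(K - 3\right)^{2} \right)} = -2995 + \frac{1}{5} = - \frac{14974}{5}$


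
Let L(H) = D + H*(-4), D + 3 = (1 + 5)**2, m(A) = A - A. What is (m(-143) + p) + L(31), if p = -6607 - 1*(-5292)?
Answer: -1406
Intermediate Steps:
m(A) = 0
D = 33 (D = -3 + (1 + 5)**2 = -3 + 6**2 = -3 + 36 = 33)
L(H) = 33 - 4*H (L(H) = 33 + H*(-4) = 33 - 4*H)
p = -1315 (p = -6607 + 5292 = -1315)
(m(-143) + p) + L(31) = (0 - 1315) + (33 - 4*31) = -1315 + (33 - 124) = -1315 - 91 = -1406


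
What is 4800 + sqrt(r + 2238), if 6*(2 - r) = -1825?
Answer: 4800 + sqrt(91590)/6 ≈ 4850.4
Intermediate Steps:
r = 1837/6 (r = 2 - 1/6*(-1825) = 2 + 1825/6 = 1837/6 ≈ 306.17)
4800 + sqrt(r + 2238) = 4800 + sqrt(1837/6 + 2238) = 4800 + sqrt(15265/6) = 4800 + sqrt(91590)/6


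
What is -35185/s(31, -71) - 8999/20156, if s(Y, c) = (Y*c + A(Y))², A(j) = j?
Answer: -34745629/76542410 ≈ -0.45394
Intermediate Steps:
s(Y, c) = (Y + Y*c)² (s(Y, c) = (Y*c + Y)² = (Y + Y*c)²)
-35185/s(31, -71) - 8999/20156 = -35185*1/(961*(1 - 71)²) - 8999/20156 = -35185/(961*(-70)²) - 8999*1/20156 = -35185/(961*4900) - 8999/20156 = -35185/4708900 - 8999/20156 = -35185*1/4708900 - 8999/20156 = -227/30380 - 8999/20156 = -34745629/76542410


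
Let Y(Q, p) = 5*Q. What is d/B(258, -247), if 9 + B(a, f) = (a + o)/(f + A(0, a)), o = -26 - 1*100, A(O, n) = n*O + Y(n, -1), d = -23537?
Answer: 24549091/9255 ≈ 2652.5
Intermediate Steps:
A(O, n) = 5*n + O*n (A(O, n) = n*O + 5*n = O*n + 5*n = 5*n + O*n)
o = -126 (o = -26 - 100 = -126)
B(a, f) = -9 + (-126 + a)/(f + 5*a) (B(a, f) = -9 + (a - 126)/(f + a*(5 + 0)) = -9 + (-126 + a)/(f + a*5) = -9 + (-126 + a)/(f + 5*a))
d/B(258, -247) = -23537*(-247 + 5*258)/(-126 - 44*258 - 9*(-247)) = -23537*(-247 + 1290)/(-126 - 11352 + 2223) = -23537/(-9255/1043) = -23537*(-1043/9255) = 24549091/9255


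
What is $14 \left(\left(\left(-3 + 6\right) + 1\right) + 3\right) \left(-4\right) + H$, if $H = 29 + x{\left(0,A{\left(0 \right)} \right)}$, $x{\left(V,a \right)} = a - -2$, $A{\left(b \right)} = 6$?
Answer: $-355$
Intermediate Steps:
$x{\left(V,a \right)} = 2 + a$ ($x{\left(V,a \right)} = a + 2 = 2 + a$)
$H = 37$ ($H = 29 + \left(2 + 6\right) = 29 + 8 = 37$)
$14 \left(\left(\left(-3 + 6\right) + 1\right) + 3\right) \left(-4\right) + H = 14 \left(\left(\left(-3 + 6\right) + 1\right) + 3\right) \left(-4\right) + 37 = 14 \left(\left(3 + 1\right) + 3\right) \left(-4\right) + 37 = 14 \left(4 + 3\right) \left(-4\right) + 37 = 14 \cdot 7 \left(-4\right) + 37 = 14 \left(-28\right) + 37 = -392 + 37 = -355$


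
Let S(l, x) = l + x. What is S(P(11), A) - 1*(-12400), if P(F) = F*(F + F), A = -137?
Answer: 12505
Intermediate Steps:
P(F) = 2*F² (P(F) = F*(2*F) = 2*F²)
S(P(11), A) - 1*(-12400) = (2*11² - 137) - 1*(-12400) = (2*121 - 137) + 12400 = (242 - 137) + 12400 = 105 + 12400 = 12505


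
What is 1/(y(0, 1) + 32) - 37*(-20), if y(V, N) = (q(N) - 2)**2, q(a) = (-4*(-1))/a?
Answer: 26641/36 ≈ 740.03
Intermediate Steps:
q(a) = 4/a
y(V, N) = (-2 + 4/N)**2 (y(V, N) = (4/N - 2)**2 = (-2 + 4/N)**2)
1/(y(0, 1) + 32) - 37*(-20) = 1/(4*(-2 + 1)**2/1**2 + 32) - 37*(-20) = 1/(4*1*(-1)**2 + 32) + 740 = 1/(4*1*1 + 32) + 740 = 1/(4 + 32) + 740 = 1/36 + 740 = 26641/36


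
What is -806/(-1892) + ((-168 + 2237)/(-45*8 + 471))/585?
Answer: 28126079/61428510 ≈ 0.45787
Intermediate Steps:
-806/(-1892) + ((-168 + 2237)/(-45*8 + 471))/585 = -806*(-1/1892) + (2069/(-360 + 471))*(1/585) = 403/946 + (2069/111)*(1/585) = 403/946 + 2069/64935 = 28126079/61428510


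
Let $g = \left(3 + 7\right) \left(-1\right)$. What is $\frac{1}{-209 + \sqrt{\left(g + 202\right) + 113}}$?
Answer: $- \frac{209}{43376} - \frac{\sqrt{305}}{43376} \approx -0.005221$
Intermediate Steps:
$g = -10$ ($g = 10 \left(-1\right) = -10$)
$\frac{1}{-209 + \sqrt{\left(g + 202\right) + 113}} = \frac{1}{-209 + \sqrt{\left(-10 + 202\right) + 113}} = \frac{1}{-209 + \sqrt{192 + 113}} = \frac{1}{-209 + \sqrt{305}}$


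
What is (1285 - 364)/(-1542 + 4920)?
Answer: 307/1126 ≈ 0.27265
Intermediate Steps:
(1285 - 364)/(-1542 + 4920) = 921/3378 = 921*(1/3378) = 307/1126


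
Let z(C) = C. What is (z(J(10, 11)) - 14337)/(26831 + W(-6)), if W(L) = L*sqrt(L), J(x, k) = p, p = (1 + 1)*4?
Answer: -384461399/719902777 - 85974*I*sqrt(6)/719902777 ≈ -0.53405 - 0.00029253*I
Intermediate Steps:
p = 8 (p = 2*4 = 8)
J(x, k) = 8
W(L) = L**(3/2)
(z(J(10, 11)) - 14337)/(26831 + W(-6)) = (8 - 14337)/(26831 + (-6)**(3/2)) = -14329/(26831 - 6*I*sqrt(6))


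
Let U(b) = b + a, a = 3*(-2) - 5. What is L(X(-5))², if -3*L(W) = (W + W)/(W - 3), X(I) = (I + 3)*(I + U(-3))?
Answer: 5776/11025 ≈ 0.52390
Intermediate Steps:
a = -11 (a = -6 - 5 = -11)
U(b) = -11 + b (U(b) = b - 11 = -11 + b)
X(I) = (-14 + I)*(3 + I) (X(I) = (I + 3)*(I + (-11 - 3)) = (3 + I)*(I - 14) = (3 + I)*(-14 + I) = (-14 + I)*(3 + I))
L(W) = -2*W/(3*(-3 + W)) (L(W) = -(W + W)/(3*(W - 3)) = -2*W/(3*(-3 + W)))
L(X(-5))² = (-2*(-42 + (-5)² - 11*(-5))/(-9 + 3*(-42 + (-5)² - 11*(-5))))² = (-2*(-42 + 25 + 55)/(-9 + 3*(-42 + 25 + 55)))² = (-2*38/(-9 + 3*38))² = (-2*38/(-9 + 114))² = (-2*38/105)² = (-2*38*1/105)² = (-76/105)² = 5776/11025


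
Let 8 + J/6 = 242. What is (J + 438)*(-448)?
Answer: -825216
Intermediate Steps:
J = 1404 (J = -48 + 6*242 = -48 + 1452 = 1404)
(J + 438)*(-448) = (1404 + 438)*(-448) = 1842*(-448) = -825216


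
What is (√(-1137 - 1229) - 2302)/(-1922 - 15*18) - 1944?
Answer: -2129473/1096 - 13*I*√14/2192 ≈ -1942.9 - 0.02219*I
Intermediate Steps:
(√(-1137 - 1229) - 2302)/(-1922 - 15*18) - 1944 = (√(-2366) - 2302)/(-1922 - 270) - 1944 = (13*I*√14 - 2302)/(-2192) - 1944 = (-2302 + 13*I*√14)*(-1/2192) - 1944 = (1151/1096 - 13*I*√14/2192) - 1944 = -2129473/1096 - 13*I*√14/2192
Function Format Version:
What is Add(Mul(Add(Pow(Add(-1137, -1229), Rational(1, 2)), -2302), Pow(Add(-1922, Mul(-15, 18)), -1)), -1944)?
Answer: Add(Rational(-2129473, 1096), Mul(Rational(-13, 2192), I, Pow(14, Rational(1, 2)))) ≈ Add(-1942.9, Mul(-0.022190, I))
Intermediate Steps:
Add(Mul(Add(Pow(Add(-1137, -1229), Rational(1, 2)), -2302), Pow(Add(-1922, Mul(-15, 18)), -1)), -1944) = Add(Mul(Add(Pow(-2366, Rational(1, 2)), -2302), Pow(Add(-1922, -270), -1)), -1944) = Add(Mul(Add(Mul(13, I, Pow(14, Rational(1, 2))), -2302), Pow(-2192, -1)), -1944) = Add(Mul(Add(-2302, Mul(13, I, Pow(14, Rational(1, 2)))), Rational(-1, 2192)), -1944) = Add(Add(Rational(1151, 1096), Mul(Rational(-13, 2192), I, Pow(14, Rational(1, 2)))), -1944) = Add(Rational(-2129473, 1096), Mul(Rational(-13, 2192), I, Pow(14, Rational(1, 2))))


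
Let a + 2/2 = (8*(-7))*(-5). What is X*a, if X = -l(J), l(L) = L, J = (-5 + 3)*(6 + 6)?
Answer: 6696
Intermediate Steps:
J = -24 (J = -2*12 = -24)
X = 24 (X = -1*(-24) = 24)
a = 279 (a = -1 + (8*(-7))*(-5) = -1 - 56*(-5) = -1 + 280 = 279)
X*a = 24*279 = 6696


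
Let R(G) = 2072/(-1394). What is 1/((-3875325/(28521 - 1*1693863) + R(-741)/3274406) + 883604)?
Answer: 633457511380974/559727064969826612769 ≈ 1.1317e-6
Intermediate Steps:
R(G) = -1036/697 (R(G) = 2072*(-1/1394) = -1036/697)
1/((-3875325/(28521 - 1*1693863) + R(-741)/3274406) + 883604) = 1/((-3875325/(28521 - 1*1693863) - 1036/697/3274406) + 883604) = 1/((-3875325/(28521 - 1693863) - 1036/697*1/3274406) + 883604) = 1/((-3875325/(-1665342) - 518/1141130491) + 883604) = 1/((-3875325*(-1/1665342) - 518/1141130491) + 883604) = 1/((1291775/555114 - 518/1141130491) + 883604) = 1/(1474083552462473/633457511380974 + 883604) = 1/(559727064969826612769/633457511380974) = 633457511380974/559727064969826612769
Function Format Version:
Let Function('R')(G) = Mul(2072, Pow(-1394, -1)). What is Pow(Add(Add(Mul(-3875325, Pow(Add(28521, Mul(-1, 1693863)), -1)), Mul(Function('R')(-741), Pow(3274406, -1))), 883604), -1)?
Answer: Rational(633457511380974, 559727064969826612769) ≈ 1.1317e-6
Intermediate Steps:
Function('R')(G) = Rational(-1036, 697) (Function('R')(G) = Mul(2072, Rational(-1, 1394)) = Rational(-1036, 697))
Pow(Add(Add(Mul(-3875325, Pow(Add(28521, Mul(-1, 1693863)), -1)), Mul(Function('R')(-741), Pow(3274406, -1))), 883604), -1) = Pow(Add(Add(Mul(-3875325, Pow(Add(28521, Mul(-1, 1693863)), -1)), Mul(Rational(-1036, 697), Pow(3274406, -1))), 883604), -1) = Pow(Add(Add(Mul(-3875325, Pow(Add(28521, -1693863), -1)), Mul(Rational(-1036, 697), Rational(1, 3274406))), 883604), -1) = Pow(Add(Add(Mul(-3875325, Pow(-1665342, -1)), Rational(-518, 1141130491)), 883604), -1) = Pow(Add(Add(Mul(-3875325, Rational(-1, 1665342)), Rational(-518, 1141130491)), 883604), -1) = Pow(Add(Add(Rational(1291775, 555114), Rational(-518, 1141130491)), 883604), -1) = Pow(Add(Rational(1474083552462473, 633457511380974), 883604), -1) = Pow(Rational(559727064969826612769, 633457511380974), -1) = Rational(633457511380974, 559727064969826612769)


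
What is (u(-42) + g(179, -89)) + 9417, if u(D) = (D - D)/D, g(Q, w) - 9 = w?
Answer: 9337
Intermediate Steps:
g(Q, w) = 9 + w
u(D) = 0 (u(D) = 0/D = 0)
(u(-42) + g(179, -89)) + 9417 = (0 + (9 - 89)) + 9417 = (0 - 80) + 9417 = -80 + 9417 = 9337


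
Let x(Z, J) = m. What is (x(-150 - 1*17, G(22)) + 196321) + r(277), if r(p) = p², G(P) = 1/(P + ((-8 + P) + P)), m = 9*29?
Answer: 273311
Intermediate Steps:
m = 261
G(P) = 1/(-8 + 3*P) (G(P) = 1/(P + (-8 + 2*P)) = 1/(-8 + 3*P))
x(Z, J) = 261
(x(-150 - 1*17, G(22)) + 196321) + r(277) = (261 + 196321) + 277² = 196582 + 76729 = 273311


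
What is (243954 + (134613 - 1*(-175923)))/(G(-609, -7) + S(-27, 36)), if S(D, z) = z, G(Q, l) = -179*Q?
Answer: 184830/36349 ≈ 5.0849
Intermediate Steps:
(243954 + (134613 - 1*(-175923)))/(G(-609, -7) + S(-27, 36)) = (243954 + (134613 - 1*(-175923)))/(-179*(-609) + 36) = (243954 + (134613 + 175923))/(109011 + 36) = (243954 + 310536)/109047 = 554490*(1/109047) = 184830/36349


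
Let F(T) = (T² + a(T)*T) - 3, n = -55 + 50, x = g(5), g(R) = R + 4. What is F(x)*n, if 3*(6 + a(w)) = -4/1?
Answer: -60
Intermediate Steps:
a(w) = -22/3 (a(w) = -6 + (-4/1)/3 = -6 + (-4*1)/3 = -6 + (⅓)*(-4) = -6 - 4/3 = -22/3)
g(R) = 4 + R
x = 9 (x = 4 + 5 = 9)
n = -5
F(T) = -3 + T² - 22*T/3 (F(T) = (T² - 22*T/3) - 3 = -3 + T² - 22*T/3)
F(x)*n = (-3 + 9² - 22/3*9)*(-5) = (-3 + 81 - 66)*(-5) = 12*(-5) = -60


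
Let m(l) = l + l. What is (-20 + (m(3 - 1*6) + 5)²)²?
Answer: 361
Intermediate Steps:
m(l) = 2*l
(-20 + (m(3 - 1*6) + 5)²)² = (-20 + (2*(3 - 1*6) + 5)²)² = (-20 + (2*(3 - 6) + 5)²)² = (-20 + (2*(-3) + 5)²)² = (-20 + (-6 + 5)²)² = (-20 + (-1)²)² = (-20 + 1)² = (-19)² = 361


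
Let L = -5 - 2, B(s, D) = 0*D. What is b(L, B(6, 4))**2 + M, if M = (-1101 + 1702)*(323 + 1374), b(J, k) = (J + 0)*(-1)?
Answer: 1019946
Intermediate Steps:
B(s, D) = 0
L = -7
b(J, k) = -J (b(J, k) = J*(-1) = -J)
M = 1019897 (M = 601*1697 = 1019897)
b(L, B(6, 4))**2 + M = (-1*(-7))**2 + 1019897 = 7**2 + 1019897 = 49 + 1019897 = 1019946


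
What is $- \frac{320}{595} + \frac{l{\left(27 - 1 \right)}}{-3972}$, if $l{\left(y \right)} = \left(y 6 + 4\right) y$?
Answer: $- \frac{187312}{118167} \approx -1.5851$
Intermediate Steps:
$l{\left(y \right)} = y \left(4 + 6 y\right)$ ($l{\left(y \right)} = \left(6 y + 4\right) y = \left(4 + 6 y\right) y = y \left(4 + 6 y\right)$)
$- \frac{320}{595} + \frac{l{\left(27 - 1 \right)}}{-3972} = - \frac{320}{595} + \frac{2 \left(27 - 1\right) \left(2 + 3 \left(27 - 1\right)\right)}{-3972} = \left(-320\right) \frac{1}{595} + 2 \cdot 26 \left(2 + 3 \cdot 26\right) \left(- \frac{1}{3972}\right) = - \frac{64}{119} + 2 \cdot 26 \left(2 + 78\right) \left(- \frac{1}{3972}\right) = - \frac{64}{119} + 2 \cdot 26 \cdot 80 \left(- \frac{1}{3972}\right) = - \frac{64}{119} + 4160 \left(- \frac{1}{3972}\right) = - \frac{64}{119} - \frac{1040}{993} = - \frac{187312}{118167}$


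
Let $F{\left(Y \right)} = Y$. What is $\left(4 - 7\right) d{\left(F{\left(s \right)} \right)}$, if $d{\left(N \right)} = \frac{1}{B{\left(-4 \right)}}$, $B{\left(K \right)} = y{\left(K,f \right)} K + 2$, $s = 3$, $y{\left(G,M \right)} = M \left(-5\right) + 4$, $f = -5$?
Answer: $\frac{1}{38} \approx 0.026316$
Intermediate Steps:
$y{\left(G,M \right)} = 4 - 5 M$ ($y{\left(G,M \right)} = - 5 M + 4 = 4 - 5 M$)
$B{\left(K \right)} = 2 + 29 K$ ($B{\left(K \right)} = \left(4 - -25\right) K + 2 = \left(4 + 25\right) K + 2 = 29 K + 2 = 2 + 29 K$)
$d{\left(N \right)} = - \frac{1}{114}$ ($d{\left(N \right)} = \frac{1}{2 + 29 \left(-4\right)} = \frac{1}{2 - 116} = \frac{1}{-114} = - \frac{1}{114}$)
$\left(4 - 7\right) d{\left(F{\left(s \right)} \right)} = \left(4 - 7\right) \left(- \frac{1}{114}\right) = \left(-3\right) \left(- \frac{1}{114}\right) = \frac{1}{38}$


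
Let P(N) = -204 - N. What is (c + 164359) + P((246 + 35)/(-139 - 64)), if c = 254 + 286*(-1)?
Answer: 33317250/203 ≈ 1.6412e+5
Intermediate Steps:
c = -32 (c = 254 - 286 = -32)
(c + 164359) + P((246 + 35)/(-139 - 64)) = (-32 + 164359) + (-204 - (246 + 35)/(-139 - 64)) = 164327 + (-204 - 281/(-203)) = 164327 + (-204 - 281*(-1)/203) = 164327 + (-204 - 1*(-281/203)) = 164327 + (-204 + 281/203) = 164327 - 41131/203 = 33317250/203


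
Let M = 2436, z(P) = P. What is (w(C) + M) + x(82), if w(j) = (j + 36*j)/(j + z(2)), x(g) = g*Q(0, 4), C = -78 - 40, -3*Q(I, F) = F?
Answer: 411389/174 ≈ 2364.3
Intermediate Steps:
Q(I, F) = -F/3
C = -118
x(g) = -4*g/3 (x(g) = g*(-⅓*4) = g*(-4/3) = -4*g/3)
w(j) = 37*j/(2 + j) (w(j) = (j + 36*j)/(j + 2) = (37*j)/(2 + j) = 37*j/(2 + j))
(w(C) + M) + x(82) = (37*(-118)/(2 - 118) + 2436) - 4/3*82 = (37*(-118)/(-116) + 2436) - 328/3 = (37*(-118)*(-1/116) + 2436) - 328/3 = (2183/58 + 2436) - 328/3 = 143471/58 - 328/3 = 411389/174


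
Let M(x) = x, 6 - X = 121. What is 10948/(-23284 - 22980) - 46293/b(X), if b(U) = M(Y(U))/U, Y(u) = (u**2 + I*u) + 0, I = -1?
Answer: 267553673/670828 ≈ 398.84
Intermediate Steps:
X = -115 (X = 6 - 1*121 = 6 - 121 = -115)
Y(u) = u**2 - u (Y(u) = (u**2 - u) + 0 = u**2 - u)
b(U) = -1 + U (b(U) = (U*(-1 + U))/U = -1 + U)
10948/(-23284 - 22980) - 46293/b(X) = 10948/(-23284 - 22980) - 46293/(-1 - 115) = 10948/(-46264) - 46293/(-116) = 10948*(-1/46264) - 46293*(-1/116) = -2737/11566 + 46293/116 = 267553673/670828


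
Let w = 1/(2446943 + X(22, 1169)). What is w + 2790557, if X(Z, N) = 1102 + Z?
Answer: 6831470503320/2448067 ≈ 2.7906e+6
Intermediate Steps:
w = 1/2448067 (w = 1/(2446943 + (1102 + 22)) = 1/(2446943 + 1124) = 1/2448067 ≈ 4.0849e-7)
w + 2790557 = 1/2448067 + 2790557 = 6831470503320/2448067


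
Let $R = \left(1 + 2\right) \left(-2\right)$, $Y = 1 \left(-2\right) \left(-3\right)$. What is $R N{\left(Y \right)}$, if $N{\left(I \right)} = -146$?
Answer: $876$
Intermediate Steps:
$Y = 6$ ($Y = \left(-2\right) \left(-3\right) = 6$)
$R = -6$ ($R = 3 \left(-2\right) = -6$)
$R N{\left(Y \right)} = \left(-6\right) \left(-146\right) = 876$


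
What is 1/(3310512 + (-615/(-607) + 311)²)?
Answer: 368449/1255624165552 ≈ 2.9344e-7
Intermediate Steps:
1/(3310512 + (-615/(-607) + 311)²) = 1/(3310512 + (-615*(-1/607) + 311)²) = 1/(3310512 + (615/607 + 311)²) = 1/(3310512 + (189392/607)²) = 1/(3310512 + 35869329664/368449) = 1/(1255624165552/368449) = 368449/1255624165552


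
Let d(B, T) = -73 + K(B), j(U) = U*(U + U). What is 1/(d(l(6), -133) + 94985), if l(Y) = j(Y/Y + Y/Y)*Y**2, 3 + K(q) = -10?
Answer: 1/94899 ≈ 1.0538e-5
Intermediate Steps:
K(q) = -13 (K(q) = -3 - 10 = -13)
j(U) = 2*U**2 (j(U) = U*(2*U) = 2*U**2)
l(Y) = 8*Y**2 (l(Y) = (2*(Y/Y + Y/Y)**2)*Y**2 = (2*(1 + 1)**2)*Y**2 = (2*2**2)*Y**2 = (2*4)*Y**2 = 8*Y**2)
d(B, T) = -86 (d(B, T) = -73 - 13 = -86)
1/(d(l(6), -133) + 94985) = 1/(-86 + 94985) = 1/94899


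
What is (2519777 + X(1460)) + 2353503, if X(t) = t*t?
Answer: 7004880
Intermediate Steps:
X(t) = t**2
(2519777 + X(1460)) + 2353503 = (2519777 + 1460**2) + 2353503 = (2519777 + 2131600) + 2353503 = 4651377 + 2353503 = 7004880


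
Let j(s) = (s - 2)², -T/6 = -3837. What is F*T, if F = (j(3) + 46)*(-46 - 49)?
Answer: -102793230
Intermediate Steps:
T = 23022 (T = -6*(-3837) = 23022)
j(s) = (-2 + s)²
F = -4465 (F = ((-2 + 3)² + 46)*(-46 - 49) = (1² + 46)*(-95) = (1 + 46)*(-95) = 47*(-95) = -4465)
F*T = -4465*23022 = -102793230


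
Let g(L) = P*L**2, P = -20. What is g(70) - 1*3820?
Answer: -101820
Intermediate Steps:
g(L) = -20*L**2
g(70) - 1*3820 = -20*70**2 - 1*3820 = -20*4900 - 3820 = -98000 - 3820 = -101820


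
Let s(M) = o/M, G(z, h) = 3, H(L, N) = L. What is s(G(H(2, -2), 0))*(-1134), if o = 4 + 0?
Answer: -1512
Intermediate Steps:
o = 4
s(M) = 4/M
s(G(H(2, -2), 0))*(-1134) = (4/3)*(-1134) = -1512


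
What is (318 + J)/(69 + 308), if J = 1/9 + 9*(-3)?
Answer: 2620/3393 ≈ 0.77218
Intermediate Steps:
J = -242/9 (J = 1/9 - 27 = -242/9 ≈ -26.889)
(318 + J)/(69 + 308) = (318 - 242/9)/(69 + 308) = (2620/9)/377 = (2620/9)*(1/377) = 2620/3393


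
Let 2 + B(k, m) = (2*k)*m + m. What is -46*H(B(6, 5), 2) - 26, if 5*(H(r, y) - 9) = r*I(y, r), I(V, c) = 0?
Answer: -440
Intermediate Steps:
B(k, m) = -2 + m + 2*k*m (B(k, m) = -2 + ((2*k)*m + m) = -2 + (2*k*m + m) = -2 + (m + 2*k*m) = -2 + m + 2*k*m)
H(r, y) = 9 (H(r, y) = 9 + (r*0)/5 = 9 + (⅕)*0 = 9 + 0 = 9)
-46*H(B(6, 5), 2) - 26 = -46*9 - 26 = -414 - 26 = -440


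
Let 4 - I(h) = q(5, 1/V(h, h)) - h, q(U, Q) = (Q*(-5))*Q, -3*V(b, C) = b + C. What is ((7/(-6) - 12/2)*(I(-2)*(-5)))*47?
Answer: 778085/96 ≈ 8105.1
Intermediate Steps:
V(b, C) = -C/3 - b/3 (V(b, C) = -(b + C)/3 = -(C + b)/3 = -C/3 - b/3)
q(U, Q) = -5*Q² (q(U, Q) = (-5*Q)*Q = -5*Q²)
I(h) = 4 + h + 45/(4*h²) (I(h) = 4 - (-5/(-h/3 - h/3)² - h) = 4 - (-5*9/(4*h²) - h) = 4 - (-45/(4*h²) - h) = 4 - (-h - 45/(4*h²)) = 4 + (h + 45/(4*h²)) = 4 + h + 45/(4*h²))
((7/(-6) - 12/2)*(I(-2)*(-5)))*47 = ((7/(-6) - 12/2)*((4 - 2 + (45/4)/(-2)²)*(-5)))*47 = ((7*(-⅙) - 12*½)*((4 - 2 + (45/4)*(¼))*(-5)))*47 = ((-7/6 - 6)*((4 - 2 + 45/16)*(-5)))*47 = -3311*(-5)/96*47 = -43/6*(-385/16)*47 = (16555/96)*47 = 778085/96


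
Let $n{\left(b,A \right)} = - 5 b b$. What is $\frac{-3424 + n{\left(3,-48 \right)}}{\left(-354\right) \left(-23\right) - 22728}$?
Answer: $\frac{3469}{14586} \approx 0.23783$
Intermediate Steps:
$n{\left(b,A \right)} = - 5 b^{2}$
$\frac{-3424 + n{\left(3,-48 \right)}}{\left(-354\right) \left(-23\right) - 22728} = \frac{-3424 - 5 \cdot 3^{2}}{\left(-354\right) \left(-23\right) - 22728} = \frac{-3424 - 45}{8142 - 22728} = \frac{-3424 - 45}{-14586} = \left(-3469\right) \left(- \frac{1}{14586}\right) = \frac{3469}{14586}$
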